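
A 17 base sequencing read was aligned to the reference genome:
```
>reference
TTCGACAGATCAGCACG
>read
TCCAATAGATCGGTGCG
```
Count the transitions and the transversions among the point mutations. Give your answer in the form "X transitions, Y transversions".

6 transitions, 0 transversions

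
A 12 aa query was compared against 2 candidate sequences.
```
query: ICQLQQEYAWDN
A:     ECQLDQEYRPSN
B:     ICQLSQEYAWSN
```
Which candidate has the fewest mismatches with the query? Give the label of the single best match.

B

A differs at 5 residues; B differs at 2 residues. The closest is B.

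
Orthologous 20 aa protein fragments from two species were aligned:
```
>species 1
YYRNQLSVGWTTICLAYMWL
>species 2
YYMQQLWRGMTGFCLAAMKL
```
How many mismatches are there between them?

Comparing position by position, 9 residues differ: 3 (R/M), 4 (N/Q), 7 (S/W), 8 (V/R), 10 (W/M), 12 (T/G), 13 (I/F), 17 (Y/A), 19 (W/K).

9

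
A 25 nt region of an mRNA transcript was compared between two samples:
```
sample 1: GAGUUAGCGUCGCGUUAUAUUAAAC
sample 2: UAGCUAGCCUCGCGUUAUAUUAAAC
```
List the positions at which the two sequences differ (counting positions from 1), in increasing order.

1, 4, 9

Scanning 1-based: 1: G/U; 4: U/C; 9: G/C.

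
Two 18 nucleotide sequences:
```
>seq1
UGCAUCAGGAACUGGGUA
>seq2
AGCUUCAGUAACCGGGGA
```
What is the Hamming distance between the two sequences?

5

Comparing position by position, 5 bases differ: 1 (U/A), 4 (A/U), 9 (G/U), 13 (U/C), 17 (U/G).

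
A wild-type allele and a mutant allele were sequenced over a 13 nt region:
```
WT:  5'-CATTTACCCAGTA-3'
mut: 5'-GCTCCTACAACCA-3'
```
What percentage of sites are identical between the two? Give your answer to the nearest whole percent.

Mismatches at positions 1, 2, 4, 5, 6, 7, 9, 11, 12 (1-based): 9 of 13.
Identical positions: 4/13 = 30.77% → 31%.

31%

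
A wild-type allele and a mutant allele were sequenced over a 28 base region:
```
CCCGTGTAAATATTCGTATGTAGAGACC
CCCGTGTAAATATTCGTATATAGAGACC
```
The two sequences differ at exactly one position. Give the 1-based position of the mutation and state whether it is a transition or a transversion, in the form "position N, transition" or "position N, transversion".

Position 20 changes G→A. G is a purine and A is a purine, so this is a transition.

position 20, transition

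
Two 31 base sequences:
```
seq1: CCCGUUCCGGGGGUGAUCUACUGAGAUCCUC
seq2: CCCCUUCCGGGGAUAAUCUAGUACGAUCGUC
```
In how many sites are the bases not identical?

7

The sequences differ at sites 4, 13, 15, 21, 23, 24, 29 (1-based) — 7 in total.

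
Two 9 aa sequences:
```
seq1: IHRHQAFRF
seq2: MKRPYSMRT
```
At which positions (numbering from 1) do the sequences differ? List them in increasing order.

1, 2, 4, 5, 6, 7, 9

Differences at position 1 (I→M), position 2 (H→K), position 4 (H→P), position 5 (Q→Y), position 6 (A→S), position 7 (F→M), position 9 (F→T).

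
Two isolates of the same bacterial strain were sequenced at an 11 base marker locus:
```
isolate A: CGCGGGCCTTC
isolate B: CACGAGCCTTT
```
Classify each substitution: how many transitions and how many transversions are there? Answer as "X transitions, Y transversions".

3 transitions, 0 transversions

Transitions (purine↔purine or pyrimidine↔pyrimidine): 2 G→A, 5 G→A, 11 C→T.
Transversions (purine↔pyrimidine): none.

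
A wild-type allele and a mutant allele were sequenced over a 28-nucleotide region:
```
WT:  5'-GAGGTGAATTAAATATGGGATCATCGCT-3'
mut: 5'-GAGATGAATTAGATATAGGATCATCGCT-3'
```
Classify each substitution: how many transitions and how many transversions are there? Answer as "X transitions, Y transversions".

Mismatches (1-based):
site 4: G→A (purine→purine, transition)
site 12: A→G (purine→purine, transition)
site 17: G→A (purine→purine, transition)

3 transitions, 0 transversions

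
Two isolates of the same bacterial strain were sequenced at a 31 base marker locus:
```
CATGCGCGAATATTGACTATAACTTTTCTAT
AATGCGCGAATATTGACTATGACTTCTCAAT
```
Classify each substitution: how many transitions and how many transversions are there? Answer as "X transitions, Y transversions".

2 transitions, 2 transversions

Mismatches (1-based):
base 1: C→A (pyrimidine→purine, transversion)
base 21: A→G (purine→purine, transition)
base 26: T→C (pyrimidine→pyrimidine, transition)
base 29: T→A (pyrimidine→purine, transversion)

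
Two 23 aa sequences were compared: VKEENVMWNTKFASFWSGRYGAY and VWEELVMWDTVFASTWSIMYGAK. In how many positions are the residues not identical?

8

Comparing position by position, 8 positions differ: 2 (K/W), 5 (N/L), 9 (N/D), 11 (K/V), 15 (F/T), 18 (G/I), 19 (R/M), 23 (Y/K).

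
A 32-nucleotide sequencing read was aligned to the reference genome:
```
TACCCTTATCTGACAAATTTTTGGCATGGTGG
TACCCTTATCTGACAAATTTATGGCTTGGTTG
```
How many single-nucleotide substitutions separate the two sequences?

Comparing position by position, 3 positions differ: 21 (T/A), 26 (A/T), 31 (G/T).

3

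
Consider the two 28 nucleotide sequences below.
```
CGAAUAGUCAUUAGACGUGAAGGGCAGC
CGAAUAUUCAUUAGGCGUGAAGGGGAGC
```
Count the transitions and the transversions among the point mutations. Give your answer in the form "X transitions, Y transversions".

1 transition, 2 transversions

Transitions (purine↔purine or pyrimidine↔pyrimidine): 15 A→G.
Transversions (purine↔pyrimidine): 7 G→U, 25 C→G.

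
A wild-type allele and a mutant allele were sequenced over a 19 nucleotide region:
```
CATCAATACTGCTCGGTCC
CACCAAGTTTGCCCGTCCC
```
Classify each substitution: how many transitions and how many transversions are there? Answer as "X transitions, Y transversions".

Transitions (purine↔purine or pyrimidine↔pyrimidine): 3 T→C, 9 C→T, 13 T→C, 17 T→C.
Transversions (purine↔pyrimidine): 7 T→G, 8 A→T, 16 G→T.

4 transitions, 3 transversions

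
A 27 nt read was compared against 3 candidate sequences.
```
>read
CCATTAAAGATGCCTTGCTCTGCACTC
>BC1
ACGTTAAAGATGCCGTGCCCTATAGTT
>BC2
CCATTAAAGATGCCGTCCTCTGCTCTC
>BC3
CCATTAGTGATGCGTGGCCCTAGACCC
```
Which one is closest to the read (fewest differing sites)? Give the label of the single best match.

BC2

Hamming distances to read — BC1: 8; BC2: 3; BC3: 8.
Smallest is BC2 with 3 mismatches.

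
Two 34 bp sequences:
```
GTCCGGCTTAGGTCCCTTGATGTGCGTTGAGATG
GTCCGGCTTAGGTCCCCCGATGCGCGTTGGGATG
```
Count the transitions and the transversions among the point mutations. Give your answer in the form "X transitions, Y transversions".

Mismatches (1-based):
position 17: T→C (pyrimidine→pyrimidine, transition)
position 18: T→C (pyrimidine→pyrimidine, transition)
position 23: T→C (pyrimidine→pyrimidine, transition)
position 30: A→G (purine→purine, transition)

4 transitions, 0 transversions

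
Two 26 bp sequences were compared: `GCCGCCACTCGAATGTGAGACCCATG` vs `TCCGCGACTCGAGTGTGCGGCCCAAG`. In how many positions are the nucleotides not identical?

6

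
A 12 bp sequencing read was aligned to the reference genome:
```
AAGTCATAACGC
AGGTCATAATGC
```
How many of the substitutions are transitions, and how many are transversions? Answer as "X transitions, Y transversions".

Mismatches (1-based):
position 2: A→G (purine→purine, transition)
position 10: C→T (pyrimidine→pyrimidine, transition)

2 transitions, 0 transversions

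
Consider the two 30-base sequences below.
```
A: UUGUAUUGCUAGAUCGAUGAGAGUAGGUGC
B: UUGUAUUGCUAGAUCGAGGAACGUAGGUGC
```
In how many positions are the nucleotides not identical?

The sequences differ at positions 18, 21, 22 (1-based) — 3 in total.

3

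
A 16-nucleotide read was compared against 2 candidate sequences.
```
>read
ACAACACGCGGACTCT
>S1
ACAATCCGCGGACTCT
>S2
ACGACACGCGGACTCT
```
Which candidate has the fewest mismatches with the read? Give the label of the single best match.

S2

S1 differs at 2 positions; S2 differs at 1 position. The closest is S2.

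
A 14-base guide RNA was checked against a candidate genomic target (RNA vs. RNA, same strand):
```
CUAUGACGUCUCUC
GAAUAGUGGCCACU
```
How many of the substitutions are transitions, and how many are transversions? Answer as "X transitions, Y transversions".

6 transitions, 4 transversions

Transitions (purine↔purine or pyrimidine↔pyrimidine): 5 G→A, 6 A→G, 7 C→U, 11 U→C, 13 U→C, 14 C→U.
Transversions (purine↔pyrimidine): 1 C→G, 2 U→A, 9 U→G, 12 C→A.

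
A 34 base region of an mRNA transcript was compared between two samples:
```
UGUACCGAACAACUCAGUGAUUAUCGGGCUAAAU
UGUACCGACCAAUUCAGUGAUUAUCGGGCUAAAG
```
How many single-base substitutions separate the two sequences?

3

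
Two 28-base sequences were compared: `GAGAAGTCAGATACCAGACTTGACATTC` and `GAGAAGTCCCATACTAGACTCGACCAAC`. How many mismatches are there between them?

The sequences differ at positions 9, 10, 15, 21, 25, 26, 27 (1-based) — 7 in total.

7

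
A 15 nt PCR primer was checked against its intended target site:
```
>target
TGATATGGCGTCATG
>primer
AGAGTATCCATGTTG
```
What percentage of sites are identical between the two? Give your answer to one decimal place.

40.0%

9 positions differ (1, 4, 5, 6, 7, 8, 10, 12, 13), so 6 of 15 match: 6/15 = 40%.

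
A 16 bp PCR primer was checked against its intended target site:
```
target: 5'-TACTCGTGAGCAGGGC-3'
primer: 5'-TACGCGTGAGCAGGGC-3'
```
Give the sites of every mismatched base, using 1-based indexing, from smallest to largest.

4

Differences at site 4 (T→G).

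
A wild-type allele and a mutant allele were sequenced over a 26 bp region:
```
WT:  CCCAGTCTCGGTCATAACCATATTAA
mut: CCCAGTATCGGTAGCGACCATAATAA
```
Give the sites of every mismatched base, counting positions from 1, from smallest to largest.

7, 13, 14, 15, 16, 23

Scanning 1-based: 7: C/A; 13: C/A; 14: A/G; 15: T/C; 16: A/G; 23: T/A.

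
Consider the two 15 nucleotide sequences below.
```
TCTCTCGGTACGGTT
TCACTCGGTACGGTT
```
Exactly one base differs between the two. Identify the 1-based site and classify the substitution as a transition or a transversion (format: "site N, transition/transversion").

site 3, transversion

Site 3 changes T→A. T is a pyrimidine and A is a purine, so this is a transversion.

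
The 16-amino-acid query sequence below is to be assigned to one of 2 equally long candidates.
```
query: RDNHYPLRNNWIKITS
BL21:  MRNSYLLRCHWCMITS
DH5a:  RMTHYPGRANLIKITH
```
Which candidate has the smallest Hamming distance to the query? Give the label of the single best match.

BL21 differs at 8 positions; DH5a differs at 6 positions. The closest is DH5a.

DH5a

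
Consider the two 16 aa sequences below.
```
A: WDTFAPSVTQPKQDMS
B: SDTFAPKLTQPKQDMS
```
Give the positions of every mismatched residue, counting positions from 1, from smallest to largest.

1, 7, 8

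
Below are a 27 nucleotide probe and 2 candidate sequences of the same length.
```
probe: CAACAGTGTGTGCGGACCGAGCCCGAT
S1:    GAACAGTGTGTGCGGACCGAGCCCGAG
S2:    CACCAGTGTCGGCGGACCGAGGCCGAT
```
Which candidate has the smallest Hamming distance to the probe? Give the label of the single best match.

Hamming distances to probe — S1: 2; S2: 4.
Smallest is S1 with 2 mismatches.

S1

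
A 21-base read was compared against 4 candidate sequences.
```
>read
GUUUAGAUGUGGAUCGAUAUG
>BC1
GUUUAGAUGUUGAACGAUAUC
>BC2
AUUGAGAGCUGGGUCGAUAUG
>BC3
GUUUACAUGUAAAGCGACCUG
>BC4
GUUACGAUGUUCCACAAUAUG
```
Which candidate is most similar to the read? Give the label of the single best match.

BC1

BC1 differs at 3 bases; BC2 differs at 5 bases; BC3 differs at 6 bases; BC4 differs at 7 bases. The closest is BC1.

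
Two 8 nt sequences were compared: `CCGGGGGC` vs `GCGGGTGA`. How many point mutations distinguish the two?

3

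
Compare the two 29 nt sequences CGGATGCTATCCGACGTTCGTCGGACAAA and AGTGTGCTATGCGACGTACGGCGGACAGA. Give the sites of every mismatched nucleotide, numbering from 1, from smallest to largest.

1, 3, 4, 11, 18, 21, 28

Differences at site 1 (C→A), site 3 (G→T), site 4 (A→G), site 11 (C→G), site 18 (T→A), site 21 (T→G), site 28 (A→G).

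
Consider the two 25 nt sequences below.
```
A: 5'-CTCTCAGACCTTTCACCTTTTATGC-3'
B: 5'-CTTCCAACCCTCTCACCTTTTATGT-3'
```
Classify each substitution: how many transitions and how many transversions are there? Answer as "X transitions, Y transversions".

5 transitions, 1 transversion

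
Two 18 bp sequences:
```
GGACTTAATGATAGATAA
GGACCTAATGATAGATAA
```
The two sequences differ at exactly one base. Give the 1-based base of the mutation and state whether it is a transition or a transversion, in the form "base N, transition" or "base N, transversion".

Base 5 changes T→C. T is a pyrimidine and C is a pyrimidine, so this is a transition.

base 5, transition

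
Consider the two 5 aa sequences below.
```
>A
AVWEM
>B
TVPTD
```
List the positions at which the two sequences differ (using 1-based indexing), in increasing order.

1, 3, 4, 5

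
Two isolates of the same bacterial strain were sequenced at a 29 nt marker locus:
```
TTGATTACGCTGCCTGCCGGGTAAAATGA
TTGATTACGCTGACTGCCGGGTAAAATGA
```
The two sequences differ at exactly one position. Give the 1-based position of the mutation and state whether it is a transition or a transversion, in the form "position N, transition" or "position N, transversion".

position 13, transversion

Position 13 changes C→A. C is a pyrimidine and A is a purine, so this is a transversion.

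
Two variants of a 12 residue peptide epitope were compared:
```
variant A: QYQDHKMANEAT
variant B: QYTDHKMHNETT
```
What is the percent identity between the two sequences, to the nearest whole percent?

75%

3 positions differ (3, 8, 11), so 9 of 12 match: 9/12 = 75%.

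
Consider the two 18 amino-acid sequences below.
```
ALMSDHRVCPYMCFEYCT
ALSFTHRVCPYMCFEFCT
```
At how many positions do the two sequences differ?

4

The sequences differ at positions 3, 4, 5, 16 (1-based) — 4 in total.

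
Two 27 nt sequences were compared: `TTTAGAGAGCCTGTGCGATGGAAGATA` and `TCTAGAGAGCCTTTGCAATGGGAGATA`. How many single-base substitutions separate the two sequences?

4

Mismatches (1-based): site 2: T→C; site 13: G→T; site 17: G→A; site 22: A→G.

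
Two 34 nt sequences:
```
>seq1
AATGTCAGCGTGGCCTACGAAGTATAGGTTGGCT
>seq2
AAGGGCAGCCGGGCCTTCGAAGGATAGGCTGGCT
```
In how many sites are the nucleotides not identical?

The sequences differ at sites 3, 5, 10, 11, 17, 23, 29 (1-based) — 7 in total.

7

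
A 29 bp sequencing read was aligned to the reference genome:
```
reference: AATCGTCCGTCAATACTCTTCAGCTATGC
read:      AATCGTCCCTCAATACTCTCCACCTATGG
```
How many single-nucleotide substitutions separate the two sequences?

4

Mismatches (1-based): position 9: G→C; position 20: T→C; position 23: G→C; position 29: C→G.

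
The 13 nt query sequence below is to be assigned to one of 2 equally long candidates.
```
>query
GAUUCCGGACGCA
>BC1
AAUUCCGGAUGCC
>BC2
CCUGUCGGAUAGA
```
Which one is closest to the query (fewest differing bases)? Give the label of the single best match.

BC1

BC1 differs at 3 bases; BC2 differs at 7 bases. The closest is BC1.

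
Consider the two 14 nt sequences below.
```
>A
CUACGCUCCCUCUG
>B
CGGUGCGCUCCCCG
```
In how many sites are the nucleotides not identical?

7

Comparing position by position, 7 sites differ: 2 (U/G), 3 (A/G), 4 (C/U), 7 (U/G), 9 (C/U), 11 (U/C), 13 (U/C).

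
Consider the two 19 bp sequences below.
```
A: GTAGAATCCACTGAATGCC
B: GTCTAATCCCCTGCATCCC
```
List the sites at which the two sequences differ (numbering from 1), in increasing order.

Differences at site 3 (A→C), site 4 (G→T), site 10 (A→C), site 14 (A→C), site 17 (G→C).

3, 4, 10, 14, 17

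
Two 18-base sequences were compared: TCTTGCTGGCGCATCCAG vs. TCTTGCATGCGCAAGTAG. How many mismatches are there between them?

5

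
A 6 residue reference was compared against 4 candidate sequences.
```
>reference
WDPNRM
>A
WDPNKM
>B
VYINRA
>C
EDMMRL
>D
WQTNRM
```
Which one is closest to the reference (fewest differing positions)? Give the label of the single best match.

A

Hamming distances to reference — A: 1; B: 4; C: 4; D: 2.
Smallest is A with 1 mismatch.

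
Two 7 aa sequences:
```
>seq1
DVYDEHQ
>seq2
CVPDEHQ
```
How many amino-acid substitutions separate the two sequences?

Comparing position by position, 2 positions differ: 1 (D/C), 3 (Y/P).

2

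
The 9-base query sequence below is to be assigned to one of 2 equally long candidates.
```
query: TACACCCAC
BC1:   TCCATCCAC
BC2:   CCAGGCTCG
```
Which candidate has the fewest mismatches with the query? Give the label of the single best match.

BC1

Hamming distances to query — BC1: 2; BC2: 8.
Smallest is BC1 with 2 mismatches.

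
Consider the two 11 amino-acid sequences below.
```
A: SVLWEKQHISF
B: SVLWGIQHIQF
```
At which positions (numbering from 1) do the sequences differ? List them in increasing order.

5, 6, 10

Scanning 1-based: 5: E/G; 6: K/I; 10: S/Q.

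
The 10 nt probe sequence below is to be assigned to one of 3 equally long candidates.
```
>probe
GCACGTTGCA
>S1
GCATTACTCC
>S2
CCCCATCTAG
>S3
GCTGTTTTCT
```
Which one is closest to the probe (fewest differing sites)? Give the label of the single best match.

S3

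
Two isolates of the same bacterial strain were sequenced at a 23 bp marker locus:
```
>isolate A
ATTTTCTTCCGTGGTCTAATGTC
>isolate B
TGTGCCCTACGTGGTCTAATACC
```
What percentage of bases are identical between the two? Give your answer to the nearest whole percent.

65%

Mismatches at positions 1, 2, 4, 5, 7, 9, 21, 22 (1-based): 8 of 23.
Identical positions: 15/23 = 65.22% → 65%.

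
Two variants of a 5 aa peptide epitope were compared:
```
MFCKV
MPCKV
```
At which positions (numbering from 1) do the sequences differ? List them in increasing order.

2

Scanning 1-based: 2: F/P.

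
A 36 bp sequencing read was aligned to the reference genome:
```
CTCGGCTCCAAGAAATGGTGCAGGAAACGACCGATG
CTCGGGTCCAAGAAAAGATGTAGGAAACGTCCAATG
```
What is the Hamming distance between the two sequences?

6

Comparing position by position, 6 sites differ: 6 (C/G), 16 (T/A), 18 (G/A), 21 (C/T), 30 (A/T), 33 (G/A).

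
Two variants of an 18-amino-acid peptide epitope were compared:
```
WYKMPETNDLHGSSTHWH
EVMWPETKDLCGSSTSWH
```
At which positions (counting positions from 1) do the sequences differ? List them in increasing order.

Differences at position 1 (W→E), position 2 (Y→V), position 3 (K→M), position 4 (M→W), position 8 (N→K), position 11 (H→C), position 16 (H→S).

1, 2, 3, 4, 8, 11, 16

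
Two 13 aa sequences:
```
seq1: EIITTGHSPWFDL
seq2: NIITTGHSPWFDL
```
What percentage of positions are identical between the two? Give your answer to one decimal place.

Mismatch at position 1 (1-based): 1 of 13.
Identical positions: 12/13 = 92.31% → 92.3%.

92.3%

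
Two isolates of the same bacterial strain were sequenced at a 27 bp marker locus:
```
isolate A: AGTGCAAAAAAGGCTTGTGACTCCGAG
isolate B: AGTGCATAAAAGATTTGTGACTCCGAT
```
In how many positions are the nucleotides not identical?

Comparing position by position, 4 positions differ: 7 (A/T), 13 (G/A), 14 (C/T), 27 (G/T).

4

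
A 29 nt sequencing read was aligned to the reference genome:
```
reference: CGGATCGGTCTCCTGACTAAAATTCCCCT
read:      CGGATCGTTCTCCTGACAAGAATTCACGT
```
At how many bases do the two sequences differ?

5

The sequences differ at bases 8, 18, 20, 26, 28 (1-based) — 5 in total.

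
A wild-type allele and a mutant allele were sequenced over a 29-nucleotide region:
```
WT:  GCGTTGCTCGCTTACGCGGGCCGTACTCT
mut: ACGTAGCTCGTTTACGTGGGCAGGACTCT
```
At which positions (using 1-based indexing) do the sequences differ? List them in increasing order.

Scanning 1-based: 1: G/A; 5: T/A; 11: C/T; 17: C/T; 22: C/A; 24: T/G.

1, 5, 11, 17, 22, 24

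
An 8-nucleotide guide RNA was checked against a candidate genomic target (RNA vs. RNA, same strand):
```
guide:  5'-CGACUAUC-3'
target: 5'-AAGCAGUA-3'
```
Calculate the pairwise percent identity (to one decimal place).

6 positions differ (1, 2, 3, 5, 6, 8), so 2 of 8 match: 2/8 = 25%.

25.0%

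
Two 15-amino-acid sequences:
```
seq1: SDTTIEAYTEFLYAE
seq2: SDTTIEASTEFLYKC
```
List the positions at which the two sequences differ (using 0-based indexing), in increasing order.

7, 13, 14

Differences at position 7 (Y→S), position 13 (A→K), position 14 (E→C).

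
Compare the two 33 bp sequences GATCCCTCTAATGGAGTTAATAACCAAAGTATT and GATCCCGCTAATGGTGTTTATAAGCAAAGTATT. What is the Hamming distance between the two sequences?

4

Mismatches (1-based): position 7: T→G; position 15: A→T; position 19: A→T; position 24: C→G.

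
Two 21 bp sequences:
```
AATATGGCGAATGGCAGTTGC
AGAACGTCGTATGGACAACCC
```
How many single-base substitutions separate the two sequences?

Comparing position by position, 11 bases differ: 2 (A/G), 3 (T/A), 5 (T/C), 7 (G/T), 10 (A/T), 15 (C/A), 16 (A/C), 17 (G/A), 18 (T/A), 19 (T/C), 20 (G/C).

11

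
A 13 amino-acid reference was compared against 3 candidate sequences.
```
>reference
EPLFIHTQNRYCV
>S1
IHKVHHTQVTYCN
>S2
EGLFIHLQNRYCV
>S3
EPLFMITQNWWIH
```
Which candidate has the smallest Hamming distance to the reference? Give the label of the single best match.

Hamming distances to reference — S1: 8; S2: 2; S3: 6.
Smallest is S2 with 2 mismatches.

S2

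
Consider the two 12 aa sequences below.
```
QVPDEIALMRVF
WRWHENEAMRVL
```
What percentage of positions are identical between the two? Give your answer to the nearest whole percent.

33%

Mismatches at positions 1, 2, 3, 4, 6, 7, 8, 12 (1-based): 8 of 12.
Identical positions: 4/12 = 33.33% → 33%.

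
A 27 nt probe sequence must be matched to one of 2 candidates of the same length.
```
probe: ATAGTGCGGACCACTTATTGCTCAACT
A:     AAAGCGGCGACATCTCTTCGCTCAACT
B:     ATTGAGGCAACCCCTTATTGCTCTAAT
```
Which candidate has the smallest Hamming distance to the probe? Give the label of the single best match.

Hamming distances to probe — A: 9; B: 8.
Smallest is B with 8 mismatches.

B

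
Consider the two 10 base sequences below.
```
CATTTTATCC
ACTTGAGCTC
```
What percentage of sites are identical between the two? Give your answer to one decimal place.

7 positions differ (1, 2, 5, 6, 7, 8, 9), so 3 of 10 match: 3/10 = 30%.

30.0%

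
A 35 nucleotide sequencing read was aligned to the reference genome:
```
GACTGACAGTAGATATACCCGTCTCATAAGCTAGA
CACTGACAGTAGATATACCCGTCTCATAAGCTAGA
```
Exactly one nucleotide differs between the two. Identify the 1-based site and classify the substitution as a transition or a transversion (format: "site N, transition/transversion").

site 1, transversion

Site 1 changes G→C. G is a purine and C is a pyrimidine, so this is a transversion.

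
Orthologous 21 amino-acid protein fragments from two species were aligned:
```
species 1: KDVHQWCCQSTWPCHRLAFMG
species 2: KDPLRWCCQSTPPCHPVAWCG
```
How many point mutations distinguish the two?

8

The sequences differ at positions 3, 4, 5, 12, 16, 17, 19, 20 (1-based) — 8 in total.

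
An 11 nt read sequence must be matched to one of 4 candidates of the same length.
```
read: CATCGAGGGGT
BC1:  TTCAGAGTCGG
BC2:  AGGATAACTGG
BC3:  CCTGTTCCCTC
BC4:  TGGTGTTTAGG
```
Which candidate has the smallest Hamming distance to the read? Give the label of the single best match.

BC1 differs at 7 sites; BC2 differs at 9 sites; BC3 differs at 9 sites; BC4 differs at 9 sites. The closest is BC1.

BC1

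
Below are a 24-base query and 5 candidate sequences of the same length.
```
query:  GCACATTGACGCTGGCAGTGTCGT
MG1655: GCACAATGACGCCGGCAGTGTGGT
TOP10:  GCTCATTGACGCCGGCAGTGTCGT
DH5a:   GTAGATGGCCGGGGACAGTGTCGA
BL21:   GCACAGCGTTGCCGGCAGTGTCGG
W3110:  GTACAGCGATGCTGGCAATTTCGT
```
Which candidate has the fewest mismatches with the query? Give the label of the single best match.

MG1655 differs at 3 bases; TOP10 differs at 2 bases; DH5a differs at 8 bases; BL21 differs at 6 bases; W3110 differs at 6 bases. The closest is TOP10.

TOP10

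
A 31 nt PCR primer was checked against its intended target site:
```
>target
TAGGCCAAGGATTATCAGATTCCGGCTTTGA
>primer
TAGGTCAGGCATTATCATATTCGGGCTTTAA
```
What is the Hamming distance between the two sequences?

Mismatches (1-based): position 5: C→T; position 8: A→G; position 10: G→C; position 18: G→T; position 23: C→G; position 30: G→A.

6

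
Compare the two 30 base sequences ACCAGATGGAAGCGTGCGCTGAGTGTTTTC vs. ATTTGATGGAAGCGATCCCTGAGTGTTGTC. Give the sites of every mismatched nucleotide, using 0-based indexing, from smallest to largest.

1, 2, 3, 14, 15, 17, 27

Differences at site 1 (C→T), site 2 (C→T), site 3 (A→T), site 14 (T→A), site 15 (G→T), site 17 (G→C), site 27 (T→G).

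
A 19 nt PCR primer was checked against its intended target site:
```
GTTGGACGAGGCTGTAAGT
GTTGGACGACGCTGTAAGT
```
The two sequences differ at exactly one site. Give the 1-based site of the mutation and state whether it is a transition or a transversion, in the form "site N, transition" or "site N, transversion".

Site 10 changes G→C. G is a purine and C is a pyrimidine, so this is a transversion.

site 10, transversion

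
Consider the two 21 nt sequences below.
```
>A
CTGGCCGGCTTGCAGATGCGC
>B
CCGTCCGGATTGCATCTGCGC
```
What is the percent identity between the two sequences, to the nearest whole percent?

76%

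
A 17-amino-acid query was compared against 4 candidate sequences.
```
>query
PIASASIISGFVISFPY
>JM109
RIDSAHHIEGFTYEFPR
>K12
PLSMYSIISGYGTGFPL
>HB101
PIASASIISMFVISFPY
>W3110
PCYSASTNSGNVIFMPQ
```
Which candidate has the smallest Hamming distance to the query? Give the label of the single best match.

Hamming distances to query — JM109: 9; K12: 9; HB101: 1; W3110: 8.
Smallest is HB101 with 1 mismatch.

HB101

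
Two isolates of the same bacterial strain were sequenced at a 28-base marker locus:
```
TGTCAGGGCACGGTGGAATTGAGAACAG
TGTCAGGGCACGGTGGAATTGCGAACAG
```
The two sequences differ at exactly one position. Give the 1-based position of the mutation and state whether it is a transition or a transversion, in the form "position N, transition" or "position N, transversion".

position 22, transversion

The sequences differ only at position 22: A→C (purine→pyrimidine), a transversion.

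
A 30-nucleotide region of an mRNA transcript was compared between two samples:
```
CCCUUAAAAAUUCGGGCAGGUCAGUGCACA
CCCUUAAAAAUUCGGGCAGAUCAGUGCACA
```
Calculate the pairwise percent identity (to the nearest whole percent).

Mismatch at position 20 (1-based): 1 of 30.
Identical positions: 29/30 = 96.67% → 97%.

97%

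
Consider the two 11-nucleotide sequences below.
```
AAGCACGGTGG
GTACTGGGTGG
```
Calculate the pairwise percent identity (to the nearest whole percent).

5 positions differ (1, 2, 3, 5, 6), so 6 of 11 match: 6/11 = 54.55%.

55%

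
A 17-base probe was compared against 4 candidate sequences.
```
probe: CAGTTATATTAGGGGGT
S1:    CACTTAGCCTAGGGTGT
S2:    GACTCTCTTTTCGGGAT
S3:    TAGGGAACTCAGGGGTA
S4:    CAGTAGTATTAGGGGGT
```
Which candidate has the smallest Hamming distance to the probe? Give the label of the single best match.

S4

S1 differs at 5 bases; S2 differs at 9 bases; S3 differs at 8 bases; S4 differs at 2 bases. The closest is S4.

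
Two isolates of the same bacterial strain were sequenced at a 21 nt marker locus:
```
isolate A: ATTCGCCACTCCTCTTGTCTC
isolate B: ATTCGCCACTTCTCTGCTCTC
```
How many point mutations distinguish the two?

The sequences differ at bases 11, 16, 17 (1-based) — 3 in total.

3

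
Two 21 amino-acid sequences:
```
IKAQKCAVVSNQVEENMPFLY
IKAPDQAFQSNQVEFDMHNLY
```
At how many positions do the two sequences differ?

9

Comparing position by position, 9 positions differ: 4 (Q/P), 5 (K/D), 6 (C/Q), 8 (V/F), 9 (V/Q), 15 (E/F), 16 (N/D), 18 (P/H), 19 (F/N).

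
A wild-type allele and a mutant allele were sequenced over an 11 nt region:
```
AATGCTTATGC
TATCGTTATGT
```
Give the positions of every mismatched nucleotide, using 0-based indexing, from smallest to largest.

0, 3, 4, 10

Differences at position 0 (A→T), position 3 (G→C), position 4 (C→G), position 10 (C→T).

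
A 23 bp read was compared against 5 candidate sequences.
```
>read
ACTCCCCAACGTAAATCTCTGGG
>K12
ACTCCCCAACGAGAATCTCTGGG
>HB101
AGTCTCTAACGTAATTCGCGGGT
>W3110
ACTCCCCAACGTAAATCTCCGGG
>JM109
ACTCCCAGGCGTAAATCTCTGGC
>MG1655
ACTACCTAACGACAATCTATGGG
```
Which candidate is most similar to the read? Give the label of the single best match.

Hamming distances to read — K12: 2; HB101: 7; W3110: 1; JM109: 4; MG1655: 5.
Smallest is W3110 with 1 mismatch.

W3110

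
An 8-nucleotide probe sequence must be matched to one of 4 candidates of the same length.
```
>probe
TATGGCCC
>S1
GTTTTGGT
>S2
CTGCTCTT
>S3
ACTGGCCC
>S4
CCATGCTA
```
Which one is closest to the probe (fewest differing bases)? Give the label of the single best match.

Hamming distances to probe — S1: 7; S2: 7; S3: 2; S4: 6.
Smallest is S3 with 2 mismatches.

S3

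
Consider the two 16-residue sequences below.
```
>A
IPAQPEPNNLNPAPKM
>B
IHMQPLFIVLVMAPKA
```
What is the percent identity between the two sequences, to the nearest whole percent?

44%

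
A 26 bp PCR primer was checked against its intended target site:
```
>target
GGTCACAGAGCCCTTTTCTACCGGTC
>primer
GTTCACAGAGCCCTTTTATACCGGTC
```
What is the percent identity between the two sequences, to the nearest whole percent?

2 positions differ (2, 18), so 24 of 26 match: 24/26 = 92.31%.

92%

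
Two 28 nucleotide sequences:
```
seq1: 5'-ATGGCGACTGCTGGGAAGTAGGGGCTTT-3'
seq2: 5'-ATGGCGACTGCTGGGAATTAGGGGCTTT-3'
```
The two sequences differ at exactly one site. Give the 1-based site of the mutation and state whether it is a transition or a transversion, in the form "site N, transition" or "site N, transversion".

site 18, transversion

The sequences differ only at site 18: G→T (purine→pyrimidine), a transversion.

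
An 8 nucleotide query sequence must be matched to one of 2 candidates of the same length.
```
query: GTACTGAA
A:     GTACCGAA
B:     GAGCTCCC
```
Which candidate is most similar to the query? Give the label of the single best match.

Hamming distances to query — A: 1; B: 5.
Smallest is A with 1 mismatch.

A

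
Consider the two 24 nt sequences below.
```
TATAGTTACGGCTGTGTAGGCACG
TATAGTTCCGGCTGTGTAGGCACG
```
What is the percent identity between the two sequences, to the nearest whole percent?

Mismatch at position 8 (1-based): 1 of 24.
Identical positions: 23/24 = 95.83% → 96%.

96%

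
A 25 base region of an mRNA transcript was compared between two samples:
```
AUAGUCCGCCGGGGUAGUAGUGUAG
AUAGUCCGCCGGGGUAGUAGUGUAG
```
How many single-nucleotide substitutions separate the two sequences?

0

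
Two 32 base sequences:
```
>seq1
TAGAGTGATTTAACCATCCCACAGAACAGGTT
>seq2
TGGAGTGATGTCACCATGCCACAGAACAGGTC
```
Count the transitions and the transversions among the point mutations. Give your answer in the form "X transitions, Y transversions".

2 transitions, 3 transversions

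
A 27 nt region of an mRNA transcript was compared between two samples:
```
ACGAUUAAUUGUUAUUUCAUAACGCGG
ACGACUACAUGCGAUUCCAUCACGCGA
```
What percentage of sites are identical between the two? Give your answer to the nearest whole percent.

8 positions differ (5, 8, 9, 12, 13, 17, 21, 27), so 19 of 27 match: 19/27 = 70.37%.

70%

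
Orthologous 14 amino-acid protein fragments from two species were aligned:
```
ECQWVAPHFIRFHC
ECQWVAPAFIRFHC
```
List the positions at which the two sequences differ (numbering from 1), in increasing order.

8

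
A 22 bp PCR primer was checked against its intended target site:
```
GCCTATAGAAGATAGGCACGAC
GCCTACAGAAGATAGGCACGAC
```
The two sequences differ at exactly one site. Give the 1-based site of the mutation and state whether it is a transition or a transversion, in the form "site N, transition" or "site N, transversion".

Site 6 changes T→C. T is a pyrimidine and C is a pyrimidine, so this is a transition.

site 6, transition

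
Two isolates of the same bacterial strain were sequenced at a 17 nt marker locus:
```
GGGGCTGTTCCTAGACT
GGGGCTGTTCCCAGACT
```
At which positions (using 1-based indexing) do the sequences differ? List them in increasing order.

Scanning 1-based: 12: T/C.

12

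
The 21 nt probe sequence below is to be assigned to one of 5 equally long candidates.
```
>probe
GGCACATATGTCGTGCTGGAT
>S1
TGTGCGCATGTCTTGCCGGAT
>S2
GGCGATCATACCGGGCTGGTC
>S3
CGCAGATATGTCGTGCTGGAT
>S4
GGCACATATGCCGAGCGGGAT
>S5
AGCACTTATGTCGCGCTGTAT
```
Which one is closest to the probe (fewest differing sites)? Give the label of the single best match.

S3

S1 differs at 7 sites; S2 differs at 9 sites; S3 differs at 2 sites; S4 differs at 3 sites; S5 differs at 4 sites. The closest is S3.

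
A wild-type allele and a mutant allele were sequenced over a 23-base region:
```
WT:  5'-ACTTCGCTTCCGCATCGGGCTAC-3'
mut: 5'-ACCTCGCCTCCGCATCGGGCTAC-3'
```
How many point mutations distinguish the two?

The sequences differ at sites 3, 8 (1-based) — 2 in total.

2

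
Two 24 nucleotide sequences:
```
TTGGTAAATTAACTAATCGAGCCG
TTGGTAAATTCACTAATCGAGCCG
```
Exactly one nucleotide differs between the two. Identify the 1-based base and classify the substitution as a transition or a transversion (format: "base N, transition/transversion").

base 11, transversion

Base 11 changes A→C. A is a purine and C is a pyrimidine, so this is a transversion.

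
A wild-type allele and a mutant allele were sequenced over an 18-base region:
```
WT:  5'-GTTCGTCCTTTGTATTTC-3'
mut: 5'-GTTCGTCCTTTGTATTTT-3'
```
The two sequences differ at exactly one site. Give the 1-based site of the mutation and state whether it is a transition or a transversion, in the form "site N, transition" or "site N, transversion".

site 18, transition

Site 18 changes C→T. C is a pyrimidine and T is a pyrimidine, so this is a transition.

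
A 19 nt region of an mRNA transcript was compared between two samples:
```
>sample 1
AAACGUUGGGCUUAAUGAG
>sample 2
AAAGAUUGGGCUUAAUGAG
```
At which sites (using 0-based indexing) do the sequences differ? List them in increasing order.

Scanning 0-based: 3: C/G; 4: G/A.

3, 4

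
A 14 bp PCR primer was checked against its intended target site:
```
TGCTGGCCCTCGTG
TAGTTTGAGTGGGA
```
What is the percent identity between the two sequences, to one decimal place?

Mismatches at positions 2, 3, 5, 6, 7, 8, 9, 11, 13, 14 (1-based): 10 of 14.
Identical positions: 4/14 = 28.57% → 28.6%.

28.6%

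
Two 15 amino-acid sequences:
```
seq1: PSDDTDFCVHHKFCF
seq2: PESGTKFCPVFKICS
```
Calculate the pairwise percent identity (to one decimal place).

9 positions differ (2, 3, 4, 6, 9, 10, 11, 13, 15), so 6 of 15 match: 6/15 = 40%.

40.0%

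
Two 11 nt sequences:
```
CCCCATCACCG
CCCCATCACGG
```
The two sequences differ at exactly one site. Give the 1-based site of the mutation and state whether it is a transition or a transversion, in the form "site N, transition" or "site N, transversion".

The sequences differ only at site 10: C→G (pyrimidine→purine), a transversion.

site 10, transversion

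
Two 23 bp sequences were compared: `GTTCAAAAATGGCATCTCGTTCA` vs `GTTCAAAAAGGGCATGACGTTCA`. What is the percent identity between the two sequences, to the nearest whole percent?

Mismatches at positions 10, 16, 17 (1-based): 3 of 23.
Identical positions: 20/23 = 86.96% → 87%.

87%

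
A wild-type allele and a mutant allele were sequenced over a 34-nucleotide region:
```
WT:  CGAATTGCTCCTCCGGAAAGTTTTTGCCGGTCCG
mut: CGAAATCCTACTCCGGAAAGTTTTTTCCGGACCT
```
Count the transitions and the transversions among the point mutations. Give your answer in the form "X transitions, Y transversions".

0 transitions, 6 transversions

Mismatches (1-based):
site 5: T→A (pyrimidine→purine, transversion)
site 7: G→C (purine→pyrimidine, transversion)
site 10: C→A (pyrimidine→purine, transversion)
site 26: G→T (purine→pyrimidine, transversion)
site 31: T→A (pyrimidine→purine, transversion)
site 34: G→T (purine→pyrimidine, transversion)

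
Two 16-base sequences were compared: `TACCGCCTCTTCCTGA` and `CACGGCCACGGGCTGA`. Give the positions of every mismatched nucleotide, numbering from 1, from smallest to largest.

Scanning 1-based: 1: T/C; 4: C/G; 8: T/A; 10: T/G; 11: T/G; 12: C/G.

1, 4, 8, 10, 11, 12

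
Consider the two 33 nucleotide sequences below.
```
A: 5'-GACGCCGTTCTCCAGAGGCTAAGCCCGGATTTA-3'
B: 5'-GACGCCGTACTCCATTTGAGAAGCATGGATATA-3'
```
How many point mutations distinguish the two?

Comparing position by position, 9 bases differ: 9 (T/A), 15 (G/T), 16 (A/T), 17 (G/T), 19 (C/A), 20 (T/G), 25 (C/A), 26 (C/T), 31 (T/A).

9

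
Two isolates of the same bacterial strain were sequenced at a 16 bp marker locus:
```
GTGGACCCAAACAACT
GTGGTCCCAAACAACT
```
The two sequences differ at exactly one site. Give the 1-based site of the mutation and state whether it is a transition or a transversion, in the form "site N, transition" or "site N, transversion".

site 5, transversion

Site 5 changes A→T. A is a purine and T is a pyrimidine, so this is a transversion.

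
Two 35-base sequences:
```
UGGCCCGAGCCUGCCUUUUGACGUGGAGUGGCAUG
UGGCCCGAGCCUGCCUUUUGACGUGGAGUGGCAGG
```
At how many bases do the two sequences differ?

1

Comparing position by position, 1 base differs: 34 (U/G).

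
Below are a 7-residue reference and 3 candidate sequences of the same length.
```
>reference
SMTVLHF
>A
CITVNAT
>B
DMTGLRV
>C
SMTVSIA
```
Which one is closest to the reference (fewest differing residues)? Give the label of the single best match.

C

Hamming distances to reference — A: 5; B: 4; C: 3.
Smallest is C with 3 mismatches.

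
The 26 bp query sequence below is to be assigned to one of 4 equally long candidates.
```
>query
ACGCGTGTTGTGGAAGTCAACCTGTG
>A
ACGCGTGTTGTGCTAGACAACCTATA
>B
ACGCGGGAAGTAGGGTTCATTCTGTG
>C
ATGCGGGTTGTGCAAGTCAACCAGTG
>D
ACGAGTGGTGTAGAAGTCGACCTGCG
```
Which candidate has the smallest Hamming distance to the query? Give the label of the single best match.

Hamming distances to query — A: 5; B: 9; C: 4; D: 5.
Smallest is C with 4 mismatches.

C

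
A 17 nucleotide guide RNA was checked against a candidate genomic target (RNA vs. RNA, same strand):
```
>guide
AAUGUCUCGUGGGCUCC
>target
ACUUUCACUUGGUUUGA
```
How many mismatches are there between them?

8

Comparing position by position, 8 bases differ: 2 (A/C), 4 (G/U), 7 (U/A), 9 (G/U), 13 (G/U), 14 (C/U), 16 (C/G), 17 (C/A).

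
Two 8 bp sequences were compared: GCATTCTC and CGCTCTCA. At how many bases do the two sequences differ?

Mismatches (1-based): base 1: G→C; base 2: C→G; base 3: A→C; base 5: T→C; base 6: C→T; base 7: T→C; base 8: C→A.

7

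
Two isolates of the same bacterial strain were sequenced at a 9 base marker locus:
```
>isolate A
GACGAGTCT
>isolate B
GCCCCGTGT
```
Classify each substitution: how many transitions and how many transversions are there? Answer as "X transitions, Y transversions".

0 transitions, 4 transversions

Transitions (purine↔purine or pyrimidine↔pyrimidine): none.
Transversions (purine↔pyrimidine): 2 A→C, 4 G→C, 5 A→C, 8 C→G.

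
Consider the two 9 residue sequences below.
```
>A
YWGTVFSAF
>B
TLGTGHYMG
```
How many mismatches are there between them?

7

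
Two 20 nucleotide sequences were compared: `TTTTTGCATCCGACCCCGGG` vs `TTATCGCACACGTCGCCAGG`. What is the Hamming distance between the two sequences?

Comparing position by position, 7 bases differ: 3 (T/A), 5 (T/C), 9 (T/C), 10 (C/A), 13 (A/T), 15 (C/G), 18 (G/A).

7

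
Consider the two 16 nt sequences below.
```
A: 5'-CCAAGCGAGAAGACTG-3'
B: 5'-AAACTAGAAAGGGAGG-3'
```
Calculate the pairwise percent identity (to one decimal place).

Mismatches at positions 1, 2, 4, 5, 6, 9, 11, 13, 14, 15 (1-based): 10 of 16.
Identical positions: 6/16 = 37.5% → 37.5%.

37.5%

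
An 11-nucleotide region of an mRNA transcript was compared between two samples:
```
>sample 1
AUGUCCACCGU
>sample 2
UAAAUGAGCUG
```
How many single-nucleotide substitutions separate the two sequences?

9

The sequences differ at positions 1, 2, 3, 4, 5, 6, 8, 10, 11 (1-based) — 9 in total.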